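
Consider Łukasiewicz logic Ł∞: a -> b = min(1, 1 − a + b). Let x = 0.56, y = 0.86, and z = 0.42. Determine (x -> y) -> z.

x -> y = min(1, 1 − 0.56 + 0.86) = min(1, 1.30) = 1.00
(x -> y) -> z = min(1, 1 − 1.00 + 0.42) = min(1, 0.42) = 0.42

0.42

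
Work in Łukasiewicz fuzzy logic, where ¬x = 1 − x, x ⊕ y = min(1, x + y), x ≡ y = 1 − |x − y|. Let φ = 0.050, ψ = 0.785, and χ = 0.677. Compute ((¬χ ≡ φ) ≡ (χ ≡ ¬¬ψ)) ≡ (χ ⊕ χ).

¬χ = 1 − 0.677 = 0.323
¬χ ≡ φ = 1 − |0.323 − 0.050| = 1 − 0.273 = 0.727
¬ψ = 1 − 0.785 = 0.215
¬¬ψ = 1 − 0.215 = 0.785
χ ≡ ¬¬ψ = 1 − |0.677 − 0.785| = 1 − 0.108 = 0.892
(¬χ ≡ φ) ≡ (χ ≡ ¬¬ψ) = 1 − |0.727 − 0.892| = 1 − 0.165 = 0.835
χ ⊕ χ = min(1, 0.677 + 0.677) = min(1, 1.354) = 1.000
((¬χ ≡ φ) ≡ (χ ≡ ¬¬ψ)) ≡ (χ ⊕ χ) = 1 − |0.835 − 1.000| = 1 − 0.165 = 0.835

0.835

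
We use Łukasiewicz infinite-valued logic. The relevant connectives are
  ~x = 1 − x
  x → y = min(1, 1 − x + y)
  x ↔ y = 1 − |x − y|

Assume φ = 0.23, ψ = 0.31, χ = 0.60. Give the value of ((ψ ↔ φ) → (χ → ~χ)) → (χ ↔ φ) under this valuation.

ψ ↔ φ = 1 − |0.31 − 0.23| = 1 − 0.08 = 0.92
~χ = 1 − 0.60 = 0.40
χ → ~χ = min(1, 1 − 0.60 + 0.40) = min(1, 0.80) = 0.80
(ψ ↔ φ) → (χ → ~χ) = min(1, 1 − 0.92 + 0.80) = min(1, 0.88) = 0.88
χ ↔ φ = 1 − |0.60 − 0.23| = 1 − 0.37 = 0.63
((ψ ↔ φ) → (χ → ~χ)) → (χ ↔ φ) = min(1, 1 − 0.88 + 0.63) = min(1, 0.75) = 0.75

0.75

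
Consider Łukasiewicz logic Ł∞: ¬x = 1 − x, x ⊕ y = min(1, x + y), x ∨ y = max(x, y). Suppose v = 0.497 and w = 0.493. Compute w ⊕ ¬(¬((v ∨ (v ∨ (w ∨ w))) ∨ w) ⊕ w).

w ∨ w = max(0.493, 0.493) = 0.493
v ∨ (w ∨ w) = max(0.497, 0.493) = 0.497
v ∨ (v ∨ (w ∨ w)) = max(0.497, 0.497) = 0.497
(v ∨ (v ∨ (w ∨ w))) ∨ w = max(0.497, 0.493) = 0.497
¬((v ∨ (v ∨ (w ∨ w))) ∨ w) = 1 − 0.497 = 0.503
¬((v ∨ (v ∨ (w ∨ w))) ∨ w) ⊕ w = min(1, 0.503 + 0.493) = min(1, 0.996) = 0.996
¬(¬((v ∨ (v ∨ (w ∨ w))) ∨ w) ⊕ w) = 1 − 0.996 = 0.004
w ⊕ ¬(¬((v ∨ (v ∨ (w ∨ w))) ∨ w) ⊕ w) = min(1, 0.493 + 0.004) = min(1, 0.497) = 0.497

0.497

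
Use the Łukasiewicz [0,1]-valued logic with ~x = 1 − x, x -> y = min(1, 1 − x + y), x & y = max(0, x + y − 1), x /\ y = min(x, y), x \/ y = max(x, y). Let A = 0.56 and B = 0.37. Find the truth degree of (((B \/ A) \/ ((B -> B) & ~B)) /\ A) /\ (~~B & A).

0.00

B \/ A = max(0.37, 0.56) = 0.56
B -> B = min(1, 1 − 0.37 + 0.37) = min(1, 1.00) = 1.00
~B = 1 − 0.37 = 0.63
(B -> B) & ~B = max(0, 1.00 + 0.63 − 1) = max(0, 0.63) = 0.63
(B \/ A) \/ ((B -> B) & ~B) = max(0.56, 0.63) = 0.63
((B \/ A) \/ ((B -> B) & ~B)) /\ A = min(0.63, 0.56) = 0.56
~~B = 1 − 0.63 = 0.37
~~B & A = max(0, 0.37 + 0.56 − 1) = max(0, -0.07) = 0.00
(((B \/ A) \/ ((B -> B) & ~B)) /\ A) /\ (~~B & A) = min(0.56, 0.00) = 0.00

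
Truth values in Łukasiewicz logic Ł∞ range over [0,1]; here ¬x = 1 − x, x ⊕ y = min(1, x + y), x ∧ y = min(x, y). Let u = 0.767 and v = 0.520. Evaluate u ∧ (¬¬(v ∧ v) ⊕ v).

0.767

v ∧ v = min(0.520, 0.520) = 0.520
¬(v ∧ v) = 1 − 0.520 = 0.480
¬¬(v ∧ v) = 1 − 0.480 = 0.520
¬¬(v ∧ v) ⊕ v = min(1, 0.520 + 0.520) = min(1, 1.040) = 1.000
u ∧ (¬¬(v ∧ v) ⊕ v) = min(0.767, 1.000) = 0.767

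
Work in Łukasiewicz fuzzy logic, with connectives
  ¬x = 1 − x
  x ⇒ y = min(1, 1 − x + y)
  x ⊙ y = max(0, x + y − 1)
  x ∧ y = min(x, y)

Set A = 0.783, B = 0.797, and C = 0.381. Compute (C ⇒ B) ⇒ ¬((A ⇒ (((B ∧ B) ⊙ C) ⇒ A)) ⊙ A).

C ⇒ B = min(1, 1 − 0.381 + 0.797) = min(1, 1.416) = 1.000
B ∧ B = min(0.797, 0.797) = 0.797
(B ∧ B) ⊙ C = max(0, 0.797 + 0.381 − 1) = max(0, 0.178) = 0.178
((B ∧ B) ⊙ C) ⇒ A = min(1, 1 − 0.178 + 0.783) = min(1, 1.605) = 1.000
A ⇒ (((B ∧ B) ⊙ C) ⇒ A) = min(1, 1 − 0.783 + 1.000) = min(1, 1.217) = 1.000
(A ⇒ (((B ∧ B) ⊙ C) ⇒ A)) ⊙ A = max(0, 1.000 + 0.783 − 1) = max(0, 0.783) = 0.783
¬((A ⇒ (((B ∧ B) ⊙ C) ⇒ A)) ⊙ A) = 1 − 0.783 = 0.217
(C ⇒ B) ⇒ ¬((A ⇒ (((B ∧ B) ⊙ C) ⇒ A)) ⊙ A) = min(1, 1 − 1.000 + 0.217) = min(1, 0.217) = 0.217

0.217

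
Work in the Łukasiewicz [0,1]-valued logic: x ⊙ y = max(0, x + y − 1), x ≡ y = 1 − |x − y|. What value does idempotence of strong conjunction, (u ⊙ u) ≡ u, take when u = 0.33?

0.67

u ⊙ u = max(0, 0.33 + 0.33 − 1) = max(0, -0.34) = 0.00
(u ⊙ u) ≡ u = 1 − |0.00 − 0.33| = 1 − 0.33 = 0.67
(The value 0.67 < 1 shows this instance is not satisfied; fails in Ł∞ since a ⊗ a = max(0, 2a−1) ≠ a in general.)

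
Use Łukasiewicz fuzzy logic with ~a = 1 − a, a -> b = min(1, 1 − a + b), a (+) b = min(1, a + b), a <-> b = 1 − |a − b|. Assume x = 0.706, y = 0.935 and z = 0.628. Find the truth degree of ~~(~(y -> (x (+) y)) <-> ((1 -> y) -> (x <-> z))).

x (+) y = min(1, 0.706 + 0.935) = min(1, 1.641) = 1.000
y -> (x (+) y) = min(1, 1 − 0.935 + 1.000) = min(1, 1.065) = 1.000
~(y -> (x (+) y)) = 1 − 1.000 = 0.000
1 -> y = min(1, 1 − 1.000 + 0.935) = min(1, 0.935) = 0.935
x <-> z = 1 − |0.706 − 0.628| = 1 − 0.078 = 0.922
(1 -> y) -> (x <-> z) = min(1, 1 − 0.935 + 0.922) = min(1, 0.987) = 0.987
~(y -> (x (+) y)) <-> ((1 -> y) -> (x <-> z)) = 1 − |0.000 − 0.987| = 1 − 0.987 = 0.013
~(~(y -> (x (+) y)) <-> ((1 -> y) -> (x <-> z))) = 1 − 0.013 = 0.987
~~(~(y -> (x (+) y)) <-> ((1 -> y) -> (x <-> z))) = 1 − 0.987 = 0.013

0.013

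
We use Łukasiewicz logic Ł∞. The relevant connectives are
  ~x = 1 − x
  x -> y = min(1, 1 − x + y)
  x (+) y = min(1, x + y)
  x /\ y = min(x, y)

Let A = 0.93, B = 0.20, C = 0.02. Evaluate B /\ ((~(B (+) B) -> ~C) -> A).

0.20

B (+) B = min(1, 0.20 + 0.20) = min(1, 0.40) = 0.40
~(B (+) B) = 1 − 0.40 = 0.60
~C = 1 − 0.02 = 0.98
~(B (+) B) -> ~C = min(1, 1 − 0.60 + 0.98) = min(1, 1.38) = 1.00
(~(B (+) B) -> ~C) -> A = min(1, 1 − 1.00 + 0.93) = min(1, 0.93) = 0.93
B /\ ((~(B (+) B) -> ~C) -> A) = min(0.20, 0.93) = 0.20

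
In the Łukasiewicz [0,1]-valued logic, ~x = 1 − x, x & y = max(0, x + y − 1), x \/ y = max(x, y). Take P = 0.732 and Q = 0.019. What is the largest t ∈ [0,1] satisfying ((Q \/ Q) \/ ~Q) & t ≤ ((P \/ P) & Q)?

0.019

Q \/ Q = max(0.019, 0.019) = 0.019
~Q = 1 − 0.019 = 0.981
(Q \/ Q) \/ ~Q = max(0.019, 0.981) = 0.981
So the left factor is (Q \/ Q) \/ ~Q = 0.981.
P \/ P = max(0.732, 0.732) = 0.732
(P \/ P) & Q = max(0, 0.732 + 0.019 − 1) = max(0, -0.249) = 0.000
So the right-hand bound is (P \/ P) & Q = 0.000.
The residuum of the Łukasiewicz t-norm gives the supremum: min(1, 1 − 0.981 + 0.000).
1 − 0.981 + 0.000 = 0.019, so t = min(1, 0.019) = 0.019.
Check: 0.981 & 0.019 = max(0, 0.000) = 0.000 ≤ 0.000.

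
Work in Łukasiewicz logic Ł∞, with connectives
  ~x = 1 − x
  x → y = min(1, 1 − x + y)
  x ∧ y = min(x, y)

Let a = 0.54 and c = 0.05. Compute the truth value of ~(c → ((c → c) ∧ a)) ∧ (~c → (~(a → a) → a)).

0.00

c → c = min(1, 1 − 0.05 + 0.05) = min(1, 1.00) = 1.00
(c → c) ∧ a = min(1.00, 0.54) = 0.54
c → ((c → c) ∧ a) = min(1, 1 − 0.05 + 0.54) = min(1, 1.49) = 1.00
~(c → ((c → c) ∧ a)) = 1 − 1.00 = 0.00
~c = 1 − 0.05 = 0.95
a → a = min(1, 1 − 0.54 + 0.54) = min(1, 1.00) = 1.00
~(a → a) = 1 − 1.00 = 0.00
~(a → a) → a = min(1, 1 − 0.00 + 0.54) = min(1, 1.54) = 1.00
~c → (~(a → a) → a) = min(1, 1 − 0.95 + 1.00) = min(1, 1.05) = 1.00
~(c → ((c → c) ∧ a)) ∧ (~c → (~(a → a) → a)) = min(0.00, 1.00) = 0.00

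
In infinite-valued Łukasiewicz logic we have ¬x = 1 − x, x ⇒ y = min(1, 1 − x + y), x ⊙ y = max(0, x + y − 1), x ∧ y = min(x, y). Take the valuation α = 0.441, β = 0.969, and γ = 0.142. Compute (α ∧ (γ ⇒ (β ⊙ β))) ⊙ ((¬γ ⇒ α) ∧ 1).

0.024

β ⊙ β = max(0, 0.969 + 0.969 − 1) = max(0, 0.938) = 0.938
γ ⇒ (β ⊙ β) = min(1, 1 − 0.142 + 0.938) = min(1, 1.796) = 1.000
α ∧ (γ ⇒ (β ⊙ β)) = min(0.441, 1.000) = 0.441
¬γ = 1 − 0.142 = 0.858
¬γ ⇒ α = min(1, 1 − 0.858 + 0.441) = min(1, 0.583) = 0.583
(¬γ ⇒ α) ∧ 1 = min(0.583, 1.000) = 0.583
(α ∧ (γ ⇒ (β ⊙ β))) ⊙ ((¬γ ⇒ α) ∧ 1) = max(0, 0.441 + 0.583 − 1) = max(0, 0.024) = 0.024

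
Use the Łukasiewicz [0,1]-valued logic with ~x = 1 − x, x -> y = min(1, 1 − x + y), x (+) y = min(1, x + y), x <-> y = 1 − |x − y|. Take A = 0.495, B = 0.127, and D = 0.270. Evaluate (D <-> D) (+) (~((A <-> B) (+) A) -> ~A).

D <-> D = 1 − |0.270 − 0.270| = 1 − 0.000 = 1.000
A <-> B = 1 − |0.495 − 0.127| = 1 − 0.368 = 0.632
(A <-> B) (+) A = min(1, 0.632 + 0.495) = min(1, 1.127) = 1.000
~((A <-> B) (+) A) = 1 − 1.000 = 0.000
~A = 1 − 0.495 = 0.505
~((A <-> B) (+) A) -> ~A = min(1, 1 − 0.000 + 0.505) = min(1, 1.505) = 1.000
(D <-> D) (+) (~((A <-> B) (+) A) -> ~A) = min(1, 1.000 + 1.000) = min(1, 2.000) = 1.000

1.000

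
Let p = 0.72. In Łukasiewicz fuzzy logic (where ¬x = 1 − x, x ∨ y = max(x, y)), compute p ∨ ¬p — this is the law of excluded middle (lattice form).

¬p = 1 − 0.72 = 0.28
p ∨ ¬p = max(0.72, 0.28) = 0.72
(The value 0.72 < 1 shows this instance is not satisfied; not a Ł∞-tautology — its value is max(a, 1−a).)

0.72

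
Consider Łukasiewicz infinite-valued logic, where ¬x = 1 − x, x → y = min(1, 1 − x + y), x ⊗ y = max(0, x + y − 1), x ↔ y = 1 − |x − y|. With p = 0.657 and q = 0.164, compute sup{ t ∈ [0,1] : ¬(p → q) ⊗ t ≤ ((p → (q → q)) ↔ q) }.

0.671

p → q = min(1, 1 − 0.657 + 0.164) = min(1, 0.507) = 0.507
¬(p → q) = 1 − 0.507 = 0.493
So the left factor is ¬(p → q) = 0.493.
q → q = min(1, 1 − 0.164 + 0.164) = min(1, 1.000) = 1.000
p → (q → q) = min(1, 1 − 0.657 + 1.000) = min(1, 1.343) = 1.000
(p → (q → q)) ↔ q = 1 − |1.000 − 0.164| = 1 − 0.836 = 0.164
So the right-hand bound is (p → (q → q)) ↔ q = 0.164.
The residuum of the Łukasiewicz t-norm gives the supremum: min(1, 1 − 0.493 + 0.164).
1 − 0.493 + 0.164 = 0.671, so t = min(1, 0.671) = 0.671.
Check: 0.493 ⊗ 0.671 = max(0, 0.164) = 0.164 ≤ 0.164.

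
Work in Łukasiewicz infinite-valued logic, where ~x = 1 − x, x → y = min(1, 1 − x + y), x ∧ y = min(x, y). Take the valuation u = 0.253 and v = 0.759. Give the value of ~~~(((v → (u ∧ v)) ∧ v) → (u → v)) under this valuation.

0.000

u ∧ v = min(0.253, 0.759) = 0.253
v → (u ∧ v) = min(1, 1 − 0.759 + 0.253) = min(1, 0.494) = 0.494
(v → (u ∧ v)) ∧ v = min(0.494, 0.759) = 0.494
u → v = min(1, 1 − 0.253 + 0.759) = min(1, 1.506) = 1.000
((v → (u ∧ v)) ∧ v) → (u → v) = min(1, 1 − 0.494 + 1.000) = min(1, 1.506) = 1.000
~(((v → (u ∧ v)) ∧ v) → (u → v)) = 1 − 1.000 = 0.000
~~(((v → (u ∧ v)) ∧ v) → (u → v)) = 1 − 0.000 = 1.000
~~~(((v → (u ∧ v)) ∧ v) → (u → v)) = 1 − 1.000 = 0.000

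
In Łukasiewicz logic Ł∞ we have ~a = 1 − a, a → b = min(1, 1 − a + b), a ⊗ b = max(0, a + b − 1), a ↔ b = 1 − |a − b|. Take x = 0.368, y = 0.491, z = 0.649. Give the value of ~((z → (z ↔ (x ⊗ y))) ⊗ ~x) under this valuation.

x ⊗ y = max(0, 0.368 + 0.491 − 1) = max(0, -0.141) = 0.000
z ↔ (x ⊗ y) = 1 − |0.649 − 0.000| = 1 − 0.649 = 0.351
z → (z ↔ (x ⊗ y)) = min(1, 1 − 0.649 + 0.351) = min(1, 0.702) = 0.702
~x = 1 − 0.368 = 0.632
(z → (z ↔ (x ⊗ y))) ⊗ ~x = max(0, 0.702 + 0.632 − 1) = max(0, 0.334) = 0.334
~((z → (z ↔ (x ⊗ y))) ⊗ ~x) = 1 − 0.334 = 0.666

0.666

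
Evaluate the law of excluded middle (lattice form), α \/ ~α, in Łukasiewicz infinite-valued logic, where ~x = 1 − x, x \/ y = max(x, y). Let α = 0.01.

~α = 1 − 0.01 = 0.99
α \/ ~α = max(0.01, 0.99) = 0.99
(The value 0.99 < 1 shows this instance is not satisfied; not a Ł∞-tautology — its value is max(a, 1−a).)

0.99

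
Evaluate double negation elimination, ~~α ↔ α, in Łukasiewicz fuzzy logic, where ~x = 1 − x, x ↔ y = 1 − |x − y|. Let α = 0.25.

1.00

~α = 1 − 0.25 = 0.75
~~α = 1 − 0.75 = 0.25
~~α ↔ α = 1 − |0.25 − 0.25| = 1 − 0.00 = 1.00
(As expected: always 1 in Ł∞ since negation is involutive.)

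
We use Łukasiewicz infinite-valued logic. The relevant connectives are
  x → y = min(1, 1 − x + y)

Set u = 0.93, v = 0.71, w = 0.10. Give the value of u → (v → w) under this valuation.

0.46

v → w = min(1, 1 − 0.71 + 0.10) = min(1, 0.39) = 0.39
u → (v → w) = min(1, 1 − 0.93 + 0.39) = min(1, 0.46) = 0.46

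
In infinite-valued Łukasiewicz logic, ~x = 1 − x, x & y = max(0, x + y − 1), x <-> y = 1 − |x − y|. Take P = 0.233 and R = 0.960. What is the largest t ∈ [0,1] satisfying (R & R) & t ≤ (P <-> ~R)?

0.887

R & R = max(0, 0.960 + 0.960 − 1) = max(0, 0.920) = 0.920
So the left factor is R & R = 0.920.
~R = 1 − 0.960 = 0.040
P <-> ~R = 1 − |0.233 − 0.040| = 1 − 0.193 = 0.807
So the right-hand bound is P <-> ~R = 0.807.
The residuum of the Łukasiewicz t-norm gives the supremum: min(1, 1 − 0.920 + 0.807).
1 − 0.920 + 0.807 = 0.887, so t = min(1, 0.887) = 0.887.
Check: 0.920 & 0.887 = max(0, 0.807) = 0.807 ≤ 0.807.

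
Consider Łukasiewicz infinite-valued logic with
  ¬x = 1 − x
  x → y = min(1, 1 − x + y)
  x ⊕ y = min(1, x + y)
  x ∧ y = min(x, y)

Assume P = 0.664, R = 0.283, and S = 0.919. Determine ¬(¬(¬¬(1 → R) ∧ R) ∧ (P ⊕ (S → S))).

0.283

1 → R = min(1, 1 − 1.000 + 0.283) = min(1, 0.283) = 0.283
¬(1 → R) = 1 − 0.283 = 0.717
¬¬(1 → R) = 1 − 0.717 = 0.283
¬¬(1 → R) ∧ R = min(0.283, 0.283) = 0.283
¬(¬¬(1 → R) ∧ R) = 1 − 0.283 = 0.717
S → S = min(1, 1 − 0.919 + 0.919) = min(1, 1.000) = 1.000
P ⊕ (S → S) = min(1, 0.664 + 1.000) = min(1, 1.664) = 1.000
¬(¬¬(1 → R) ∧ R) ∧ (P ⊕ (S → S)) = min(0.717, 1.000) = 0.717
¬(¬(¬¬(1 → R) ∧ R) ∧ (P ⊕ (S → S))) = 1 − 0.717 = 0.283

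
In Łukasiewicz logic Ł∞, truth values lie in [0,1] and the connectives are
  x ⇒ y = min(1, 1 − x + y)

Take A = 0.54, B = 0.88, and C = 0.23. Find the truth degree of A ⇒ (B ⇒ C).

B ⇒ C = min(1, 1 − 0.88 + 0.23) = min(1, 0.35) = 0.35
A ⇒ (B ⇒ C) = min(1, 1 − 0.54 + 0.35) = min(1, 0.81) = 0.81

0.81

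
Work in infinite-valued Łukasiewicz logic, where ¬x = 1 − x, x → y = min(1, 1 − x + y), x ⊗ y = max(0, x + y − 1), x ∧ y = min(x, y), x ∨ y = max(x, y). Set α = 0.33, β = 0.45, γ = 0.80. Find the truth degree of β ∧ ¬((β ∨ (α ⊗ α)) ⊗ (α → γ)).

0.45

α ⊗ α = max(0, 0.33 + 0.33 − 1) = max(0, -0.34) = 0.00
β ∨ (α ⊗ α) = max(0.45, 0.00) = 0.45
α → γ = min(1, 1 − 0.33 + 0.80) = min(1, 1.47) = 1.00
(β ∨ (α ⊗ α)) ⊗ (α → γ) = max(0, 0.45 + 1.00 − 1) = max(0, 0.45) = 0.45
¬((β ∨ (α ⊗ α)) ⊗ (α → γ)) = 1 − 0.45 = 0.55
β ∧ ¬((β ∨ (α ⊗ α)) ⊗ (α → γ)) = min(0.45, 0.55) = 0.45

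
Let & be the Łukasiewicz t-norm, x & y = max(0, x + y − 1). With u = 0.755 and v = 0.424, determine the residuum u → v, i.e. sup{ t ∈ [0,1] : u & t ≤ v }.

The residuum of the Łukasiewicz t-norm gives the supremum: min(1, 1 − 0.755 + 0.424).
1 − 0.755 + 0.424 = 0.669, so t = min(1, 0.669) = 0.669.
Check: 0.755 & 0.669 = max(0, 0.424) = 0.424 ≤ 0.424.

0.669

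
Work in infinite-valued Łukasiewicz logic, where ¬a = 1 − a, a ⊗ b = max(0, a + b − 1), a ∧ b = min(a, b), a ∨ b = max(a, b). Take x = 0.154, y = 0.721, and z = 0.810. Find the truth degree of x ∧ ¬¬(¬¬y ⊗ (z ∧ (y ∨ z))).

0.154

¬y = 1 − 0.721 = 0.279
¬¬y = 1 − 0.279 = 0.721
y ∨ z = max(0.721, 0.810) = 0.810
z ∧ (y ∨ z) = min(0.810, 0.810) = 0.810
¬¬y ⊗ (z ∧ (y ∨ z)) = max(0, 0.721 + 0.810 − 1) = max(0, 0.531) = 0.531
¬(¬¬y ⊗ (z ∧ (y ∨ z))) = 1 − 0.531 = 0.469
¬¬(¬¬y ⊗ (z ∧ (y ∨ z))) = 1 − 0.469 = 0.531
x ∧ ¬¬(¬¬y ⊗ (z ∧ (y ∨ z))) = min(0.154, 0.531) = 0.154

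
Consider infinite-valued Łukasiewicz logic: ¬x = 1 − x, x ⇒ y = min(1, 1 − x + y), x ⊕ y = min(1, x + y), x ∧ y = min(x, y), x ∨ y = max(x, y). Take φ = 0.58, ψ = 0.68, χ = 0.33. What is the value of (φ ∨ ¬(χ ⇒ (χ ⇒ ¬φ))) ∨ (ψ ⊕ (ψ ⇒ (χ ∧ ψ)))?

1.00

¬φ = 1 − 0.58 = 0.42
χ ⇒ ¬φ = min(1, 1 − 0.33 + 0.42) = min(1, 1.09) = 1.00
χ ⇒ (χ ⇒ ¬φ) = min(1, 1 − 0.33 + 1.00) = min(1, 1.67) = 1.00
¬(χ ⇒ (χ ⇒ ¬φ)) = 1 − 1.00 = 0.00
φ ∨ ¬(χ ⇒ (χ ⇒ ¬φ)) = max(0.58, 0.00) = 0.58
χ ∧ ψ = min(0.33, 0.68) = 0.33
ψ ⇒ (χ ∧ ψ) = min(1, 1 − 0.68 + 0.33) = min(1, 0.65) = 0.65
ψ ⊕ (ψ ⇒ (χ ∧ ψ)) = min(1, 0.68 + 0.65) = min(1, 1.33) = 1.00
(φ ∨ ¬(χ ⇒ (χ ⇒ ¬φ))) ∨ (ψ ⊕ (ψ ⇒ (χ ∧ ψ))) = max(0.58, 1.00) = 1.00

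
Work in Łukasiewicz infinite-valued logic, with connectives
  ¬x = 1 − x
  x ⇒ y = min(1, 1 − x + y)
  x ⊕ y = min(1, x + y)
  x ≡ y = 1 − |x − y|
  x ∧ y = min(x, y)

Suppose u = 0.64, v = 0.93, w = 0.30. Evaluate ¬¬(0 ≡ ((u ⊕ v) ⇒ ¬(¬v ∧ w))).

u ⊕ v = min(1, 0.64 + 0.93) = min(1, 1.57) = 1.00
¬v = 1 − 0.93 = 0.07
¬v ∧ w = min(0.07, 0.30) = 0.07
¬(¬v ∧ w) = 1 − 0.07 = 0.93
(u ⊕ v) ⇒ ¬(¬v ∧ w) = min(1, 1 − 1.00 + 0.93) = min(1, 0.93) = 0.93
0 ≡ ((u ⊕ v) ⇒ ¬(¬v ∧ w)) = 1 − |0.00 − 0.93| = 1 − 0.93 = 0.07
¬(0 ≡ ((u ⊕ v) ⇒ ¬(¬v ∧ w))) = 1 − 0.07 = 0.93
¬¬(0 ≡ ((u ⊕ v) ⇒ ¬(¬v ∧ w))) = 1 − 0.93 = 0.07

0.07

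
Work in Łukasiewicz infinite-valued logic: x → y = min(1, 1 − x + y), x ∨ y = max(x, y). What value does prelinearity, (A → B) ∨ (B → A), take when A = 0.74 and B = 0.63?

1.00

A → B = min(1, 1 − 0.74 + 0.63) = min(1, 0.89) = 0.89
B → A = min(1, 1 − 0.63 + 0.74) = min(1, 1.11) = 1.00
(A → B) ∨ (B → A) = max(0.89, 1.00) = 1.00
(As expected: a Ł∞-tautology — holds in every MV-chain.)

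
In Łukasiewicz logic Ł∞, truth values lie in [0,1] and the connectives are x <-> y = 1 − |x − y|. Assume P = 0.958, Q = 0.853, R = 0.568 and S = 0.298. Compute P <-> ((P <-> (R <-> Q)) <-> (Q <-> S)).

R <-> Q = 1 − |0.568 − 0.853| = 1 − 0.285 = 0.715
P <-> (R <-> Q) = 1 − |0.958 − 0.715| = 1 − 0.243 = 0.757
Q <-> S = 1 − |0.853 − 0.298| = 1 − 0.555 = 0.445
(P <-> (R <-> Q)) <-> (Q <-> S) = 1 − |0.757 − 0.445| = 1 − 0.312 = 0.688
P <-> ((P <-> (R <-> Q)) <-> (Q <-> S)) = 1 − |0.958 − 0.688| = 1 − 0.270 = 0.730

0.730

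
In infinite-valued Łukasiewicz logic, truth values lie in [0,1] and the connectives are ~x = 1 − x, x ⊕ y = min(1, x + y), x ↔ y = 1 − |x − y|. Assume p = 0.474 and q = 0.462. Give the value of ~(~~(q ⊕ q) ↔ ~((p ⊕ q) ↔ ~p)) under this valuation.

q ⊕ q = min(1, 0.462 + 0.462) = min(1, 0.924) = 0.924
~(q ⊕ q) = 1 − 0.924 = 0.076
~~(q ⊕ q) = 1 − 0.076 = 0.924
p ⊕ q = min(1, 0.474 + 0.462) = min(1, 0.936) = 0.936
~p = 1 − 0.474 = 0.526
(p ⊕ q) ↔ ~p = 1 − |0.936 − 0.526| = 1 − 0.410 = 0.590
~((p ⊕ q) ↔ ~p) = 1 − 0.590 = 0.410
~~(q ⊕ q) ↔ ~((p ⊕ q) ↔ ~p) = 1 − |0.924 − 0.410| = 1 − 0.514 = 0.486
~(~~(q ⊕ q) ↔ ~((p ⊕ q) ↔ ~p)) = 1 − 0.486 = 0.514

0.514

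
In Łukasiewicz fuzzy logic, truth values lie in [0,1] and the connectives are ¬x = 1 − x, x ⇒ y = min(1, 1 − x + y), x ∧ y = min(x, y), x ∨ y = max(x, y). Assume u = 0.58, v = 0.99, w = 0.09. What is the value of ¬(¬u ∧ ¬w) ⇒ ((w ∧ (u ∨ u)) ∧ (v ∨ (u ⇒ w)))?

0.51

¬u = 1 − 0.58 = 0.42
¬w = 1 − 0.09 = 0.91
¬u ∧ ¬w = min(0.42, 0.91) = 0.42
¬(¬u ∧ ¬w) = 1 − 0.42 = 0.58
u ∨ u = max(0.58, 0.58) = 0.58
w ∧ (u ∨ u) = min(0.09, 0.58) = 0.09
u ⇒ w = min(1, 1 − 0.58 + 0.09) = min(1, 0.51) = 0.51
v ∨ (u ⇒ w) = max(0.99, 0.51) = 0.99
(w ∧ (u ∨ u)) ∧ (v ∨ (u ⇒ w)) = min(0.09, 0.99) = 0.09
¬(¬u ∧ ¬w) ⇒ ((w ∧ (u ∨ u)) ∧ (v ∨ (u ⇒ w))) = min(1, 1 − 0.58 + 0.09) = min(1, 0.51) = 0.51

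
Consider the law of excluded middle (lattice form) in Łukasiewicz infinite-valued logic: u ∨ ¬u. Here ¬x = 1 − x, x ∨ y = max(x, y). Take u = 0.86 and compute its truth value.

¬u = 1 − 0.86 = 0.14
u ∨ ¬u = max(0.86, 0.14) = 0.86
(The value 0.86 < 1 shows this instance is not satisfied; not a Ł∞-tautology — its value is max(a, 1−a).)

0.86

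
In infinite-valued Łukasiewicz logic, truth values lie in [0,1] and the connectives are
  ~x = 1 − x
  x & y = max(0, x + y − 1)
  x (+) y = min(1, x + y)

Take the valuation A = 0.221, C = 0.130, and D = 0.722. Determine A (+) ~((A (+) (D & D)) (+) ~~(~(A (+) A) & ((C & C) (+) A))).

0.556

D & D = max(0, 0.722 + 0.722 − 1) = max(0, 0.444) = 0.444
A (+) (D & D) = min(1, 0.221 + 0.444) = min(1, 0.665) = 0.665
A (+) A = min(1, 0.221 + 0.221) = min(1, 0.442) = 0.442
~(A (+) A) = 1 − 0.442 = 0.558
C & C = max(0, 0.130 + 0.130 − 1) = max(0, -0.740) = 0.000
(C & C) (+) A = min(1, 0.000 + 0.221) = min(1, 0.221) = 0.221
~(A (+) A) & ((C & C) (+) A) = max(0, 0.558 + 0.221 − 1) = max(0, -0.221) = 0.000
~(~(A (+) A) & ((C & C) (+) A)) = 1 − 0.000 = 1.000
~~(~(A (+) A) & ((C & C) (+) A)) = 1 − 1.000 = 0.000
(A (+) (D & D)) (+) ~~(~(A (+) A) & ((C & C) (+) A)) = min(1, 0.665 + 0.000) = min(1, 0.665) = 0.665
~((A (+) (D & D)) (+) ~~(~(A (+) A) & ((C & C) (+) A))) = 1 − 0.665 = 0.335
A (+) ~((A (+) (D & D)) (+) ~~(~(A (+) A) & ((C & C) (+) A))) = min(1, 0.221 + 0.335) = min(1, 0.556) = 0.556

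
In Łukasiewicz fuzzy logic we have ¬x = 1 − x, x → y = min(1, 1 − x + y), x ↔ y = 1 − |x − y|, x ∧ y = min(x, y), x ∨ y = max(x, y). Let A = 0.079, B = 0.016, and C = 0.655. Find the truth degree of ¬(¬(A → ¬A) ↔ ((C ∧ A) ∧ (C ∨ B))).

¬A = 1 − 0.079 = 0.921
A → ¬A = min(1, 1 − 0.079 + 0.921) = min(1, 1.842) = 1.000
¬(A → ¬A) = 1 − 1.000 = 0.000
C ∧ A = min(0.655, 0.079) = 0.079
C ∨ B = max(0.655, 0.016) = 0.655
(C ∧ A) ∧ (C ∨ B) = min(0.079, 0.655) = 0.079
¬(A → ¬A) ↔ ((C ∧ A) ∧ (C ∨ B)) = 1 − |0.000 − 0.079| = 1 − 0.079 = 0.921
¬(¬(A → ¬A) ↔ ((C ∧ A) ∧ (C ∨ B))) = 1 − 0.921 = 0.079

0.079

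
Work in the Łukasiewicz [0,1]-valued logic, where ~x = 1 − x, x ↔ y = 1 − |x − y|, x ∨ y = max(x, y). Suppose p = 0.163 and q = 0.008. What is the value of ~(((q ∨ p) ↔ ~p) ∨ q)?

0.674

q ∨ p = max(0.008, 0.163) = 0.163
~p = 1 − 0.163 = 0.837
(q ∨ p) ↔ ~p = 1 − |0.163 − 0.837| = 1 − 0.674 = 0.326
((q ∨ p) ↔ ~p) ∨ q = max(0.326, 0.008) = 0.326
~(((q ∨ p) ↔ ~p) ∨ q) = 1 − 0.326 = 0.674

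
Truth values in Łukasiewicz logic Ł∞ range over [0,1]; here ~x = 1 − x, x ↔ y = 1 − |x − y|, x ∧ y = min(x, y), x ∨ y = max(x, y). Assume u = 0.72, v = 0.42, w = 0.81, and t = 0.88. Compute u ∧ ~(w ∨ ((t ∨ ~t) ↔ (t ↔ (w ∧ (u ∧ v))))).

~t = 1 − 0.88 = 0.12
t ∨ ~t = max(0.88, 0.12) = 0.88
u ∧ v = min(0.72, 0.42) = 0.42
w ∧ (u ∧ v) = min(0.81, 0.42) = 0.42
t ↔ (w ∧ (u ∧ v)) = 1 − |0.88 − 0.42| = 1 − 0.46 = 0.54
(t ∨ ~t) ↔ (t ↔ (w ∧ (u ∧ v))) = 1 − |0.88 − 0.54| = 1 − 0.34 = 0.66
w ∨ ((t ∨ ~t) ↔ (t ↔ (w ∧ (u ∧ v)))) = max(0.81, 0.66) = 0.81
~(w ∨ ((t ∨ ~t) ↔ (t ↔ (w ∧ (u ∧ v))))) = 1 − 0.81 = 0.19
u ∧ ~(w ∨ ((t ∨ ~t) ↔ (t ↔ (w ∧ (u ∧ v))))) = min(0.72, 0.19) = 0.19

0.19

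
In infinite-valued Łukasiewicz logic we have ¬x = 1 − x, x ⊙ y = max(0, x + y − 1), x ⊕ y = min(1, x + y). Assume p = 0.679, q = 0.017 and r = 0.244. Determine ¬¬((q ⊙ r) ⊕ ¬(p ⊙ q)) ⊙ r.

q ⊙ r = max(0, 0.017 + 0.244 − 1) = max(0, -0.739) = 0.000
p ⊙ q = max(0, 0.679 + 0.017 − 1) = max(0, -0.304) = 0.000
¬(p ⊙ q) = 1 − 0.000 = 1.000
(q ⊙ r) ⊕ ¬(p ⊙ q) = min(1, 0.000 + 1.000) = min(1, 1.000) = 1.000
¬((q ⊙ r) ⊕ ¬(p ⊙ q)) = 1 − 1.000 = 0.000
¬¬((q ⊙ r) ⊕ ¬(p ⊙ q)) = 1 − 0.000 = 1.000
¬¬((q ⊙ r) ⊕ ¬(p ⊙ q)) ⊙ r = max(0, 1.000 + 0.244 − 1) = max(0, 0.244) = 0.244

0.244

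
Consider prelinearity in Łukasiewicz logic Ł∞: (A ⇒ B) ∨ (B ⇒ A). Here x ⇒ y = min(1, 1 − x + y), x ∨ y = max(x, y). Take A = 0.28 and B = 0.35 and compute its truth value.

1.00

A ⇒ B = min(1, 1 − 0.28 + 0.35) = min(1, 1.07) = 1.00
B ⇒ A = min(1, 1 − 0.35 + 0.28) = min(1, 0.93) = 0.93
(A ⇒ B) ∨ (B ⇒ A) = max(1.00, 0.93) = 1.00
(As expected: a Ł∞-tautology — holds in every MV-chain.)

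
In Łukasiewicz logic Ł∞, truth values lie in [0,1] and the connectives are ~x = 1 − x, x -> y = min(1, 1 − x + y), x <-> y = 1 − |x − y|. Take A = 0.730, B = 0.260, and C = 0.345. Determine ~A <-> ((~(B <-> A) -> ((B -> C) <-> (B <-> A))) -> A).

~A = 1 − 0.730 = 0.270
B <-> A = 1 − |0.260 − 0.730| = 1 − 0.470 = 0.530
~(B <-> A) = 1 − 0.530 = 0.470
B -> C = min(1, 1 − 0.260 + 0.345) = min(1, 1.085) = 1.000
(B -> C) <-> (B <-> A) = 1 − |1.000 − 0.530| = 1 − 0.470 = 0.530
~(B <-> A) -> ((B -> C) <-> (B <-> A)) = min(1, 1 − 0.470 + 0.530) = min(1, 1.060) = 1.000
(~(B <-> A) -> ((B -> C) <-> (B <-> A))) -> A = min(1, 1 − 1.000 + 0.730) = min(1, 0.730) = 0.730
~A <-> ((~(B <-> A) -> ((B -> C) <-> (B <-> A))) -> A) = 1 − |0.270 − 0.730| = 1 − 0.460 = 0.540

0.540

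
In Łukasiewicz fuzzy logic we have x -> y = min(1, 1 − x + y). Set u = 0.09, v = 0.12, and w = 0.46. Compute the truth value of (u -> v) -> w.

0.46

u -> v = min(1, 1 − 0.09 + 0.12) = min(1, 1.03) = 1.00
(u -> v) -> w = min(1, 1 − 1.00 + 0.46) = min(1, 0.46) = 0.46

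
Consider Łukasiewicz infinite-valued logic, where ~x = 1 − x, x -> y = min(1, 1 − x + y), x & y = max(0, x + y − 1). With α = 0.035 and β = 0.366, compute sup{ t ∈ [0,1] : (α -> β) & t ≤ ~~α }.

0.035

α -> β = min(1, 1 − 0.035 + 0.366) = min(1, 1.331) = 1.000
So the left factor is α -> β = 1.000.
~α = 1 − 0.035 = 0.965
~~α = 1 − 0.965 = 0.035
So the right-hand bound is ~~α = 0.035.
The residuum of the Łukasiewicz t-norm gives the supremum: min(1, 1 − 1.000 + 0.035).
1 − 1.000 + 0.035 = 0.035, so t = min(1, 0.035) = 0.035.
Check: 1.000 & 0.035 = max(0, 0.035) = 0.035 ≤ 0.035.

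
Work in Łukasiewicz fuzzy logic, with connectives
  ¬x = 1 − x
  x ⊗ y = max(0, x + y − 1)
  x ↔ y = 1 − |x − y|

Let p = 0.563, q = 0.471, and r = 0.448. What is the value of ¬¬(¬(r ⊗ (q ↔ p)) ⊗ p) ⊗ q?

0.000

q ↔ p = 1 − |0.471 − 0.563| = 1 − 0.092 = 0.908
r ⊗ (q ↔ p) = max(0, 0.448 + 0.908 − 1) = max(0, 0.356) = 0.356
¬(r ⊗ (q ↔ p)) = 1 − 0.356 = 0.644
¬(r ⊗ (q ↔ p)) ⊗ p = max(0, 0.644 + 0.563 − 1) = max(0, 0.207) = 0.207
¬(¬(r ⊗ (q ↔ p)) ⊗ p) = 1 − 0.207 = 0.793
¬¬(¬(r ⊗ (q ↔ p)) ⊗ p) = 1 − 0.793 = 0.207
¬¬(¬(r ⊗ (q ↔ p)) ⊗ p) ⊗ q = max(0, 0.207 + 0.471 − 1) = max(0, -0.322) = 0.000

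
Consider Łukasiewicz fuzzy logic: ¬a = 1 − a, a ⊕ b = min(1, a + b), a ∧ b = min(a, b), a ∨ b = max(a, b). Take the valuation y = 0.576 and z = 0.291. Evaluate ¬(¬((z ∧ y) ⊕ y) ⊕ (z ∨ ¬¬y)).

z ∧ y = min(0.291, 0.576) = 0.291
(z ∧ y) ⊕ y = min(1, 0.291 + 0.576) = min(1, 0.867) = 0.867
¬((z ∧ y) ⊕ y) = 1 − 0.867 = 0.133
¬y = 1 − 0.576 = 0.424
¬¬y = 1 − 0.424 = 0.576
z ∨ ¬¬y = max(0.291, 0.576) = 0.576
¬((z ∧ y) ⊕ y) ⊕ (z ∨ ¬¬y) = min(1, 0.133 + 0.576) = min(1, 0.709) = 0.709
¬(¬((z ∧ y) ⊕ y) ⊕ (z ∨ ¬¬y)) = 1 − 0.709 = 0.291

0.291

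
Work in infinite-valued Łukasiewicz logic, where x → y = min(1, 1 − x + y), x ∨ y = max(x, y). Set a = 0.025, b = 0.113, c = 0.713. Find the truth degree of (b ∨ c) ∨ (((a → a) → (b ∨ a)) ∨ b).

b ∨ c = max(0.113, 0.713) = 0.713
a → a = min(1, 1 − 0.025 + 0.025) = min(1, 1.000) = 1.000
b ∨ a = max(0.113, 0.025) = 0.113
(a → a) → (b ∨ a) = min(1, 1 − 1.000 + 0.113) = min(1, 0.113) = 0.113
((a → a) → (b ∨ a)) ∨ b = max(0.113, 0.113) = 0.113
(b ∨ c) ∨ (((a → a) → (b ∨ a)) ∨ b) = max(0.713, 0.113) = 0.713

0.713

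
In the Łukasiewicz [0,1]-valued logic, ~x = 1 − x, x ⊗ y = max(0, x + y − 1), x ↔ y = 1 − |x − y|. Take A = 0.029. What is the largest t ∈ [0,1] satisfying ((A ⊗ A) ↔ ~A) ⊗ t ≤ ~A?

A ⊗ A = max(0, 0.029 + 0.029 − 1) = max(0, -0.942) = 0.000
~A = 1 − 0.029 = 0.971
(A ⊗ A) ↔ ~A = 1 − |0.000 − 0.971| = 1 − 0.971 = 0.029
So the left factor is (A ⊗ A) ↔ ~A = 0.029.
So the right-hand bound is ~A = 0.971.
The residuum of the Łukasiewicz t-norm gives the supremum: min(1, 1 − 0.029 + 0.971).
1 − 0.029 + 0.971 = 1.942, so t = min(1, 1.942) = 1.000.
Check: 0.029 ⊗ 1.000 = max(0, 0.029) = 0.029 ≤ 0.971.

1.000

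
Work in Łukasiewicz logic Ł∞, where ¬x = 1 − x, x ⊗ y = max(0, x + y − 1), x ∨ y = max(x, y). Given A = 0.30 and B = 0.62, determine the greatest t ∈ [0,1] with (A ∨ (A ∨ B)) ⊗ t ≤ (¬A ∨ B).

A ∨ B = max(0.30, 0.62) = 0.62
A ∨ (A ∨ B) = max(0.30, 0.62) = 0.62
So the left factor is A ∨ (A ∨ B) = 0.62.
¬A = 1 − 0.30 = 0.70
¬A ∨ B = max(0.70, 0.62) = 0.70
So the right-hand bound is ¬A ∨ B = 0.70.
The residuum of the Łukasiewicz t-norm gives the supremum: min(1, 1 − 0.62 + 0.70).
1 − 0.62 + 0.70 = 1.08, so t = min(1, 1.08) = 1.00.
Check: 0.62 ⊗ 1.00 = max(0, 0.62) = 0.62 ≤ 0.70.

1.00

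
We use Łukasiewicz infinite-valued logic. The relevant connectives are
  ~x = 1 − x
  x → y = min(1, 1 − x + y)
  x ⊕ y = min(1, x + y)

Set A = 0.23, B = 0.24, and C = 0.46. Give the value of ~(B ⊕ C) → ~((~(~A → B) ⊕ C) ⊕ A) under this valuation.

B ⊕ C = min(1, 0.24 + 0.46) = min(1, 0.70) = 0.70
~(B ⊕ C) = 1 − 0.70 = 0.30
~A = 1 − 0.23 = 0.77
~A → B = min(1, 1 − 0.77 + 0.24) = min(1, 0.47) = 0.47
~(~A → B) = 1 − 0.47 = 0.53
~(~A → B) ⊕ C = min(1, 0.53 + 0.46) = min(1, 0.99) = 0.99
(~(~A → B) ⊕ C) ⊕ A = min(1, 0.99 + 0.23) = min(1, 1.22) = 1.00
~((~(~A → B) ⊕ C) ⊕ A) = 1 − 1.00 = 0.00
~(B ⊕ C) → ~((~(~A → B) ⊕ C) ⊕ A) = min(1, 1 − 0.30 + 0.00) = min(1, 0.70) = 0.70

0.70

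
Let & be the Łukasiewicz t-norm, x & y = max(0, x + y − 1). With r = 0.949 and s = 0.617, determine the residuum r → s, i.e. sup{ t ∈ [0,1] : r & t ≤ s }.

0.668

The residuum of the Łukasiewicz t-norm gives the supremum: min(1, 1 − 0.949 + 0.617).
1 − 0.949 + 0.617 = 0.668, so t = min(1, 0.668) = 0.668.
Check: 0.949 & 0.668 = max(0, 0.617) = 0.617 ≤ 0.617.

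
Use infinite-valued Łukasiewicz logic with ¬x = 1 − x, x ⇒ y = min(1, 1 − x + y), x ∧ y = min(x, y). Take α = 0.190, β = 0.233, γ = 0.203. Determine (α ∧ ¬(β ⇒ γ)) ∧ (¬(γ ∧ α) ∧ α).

0.030

β ⇒ γ = min(1, 1 − 0.233 + 0.203) = min(1, 0.970) = 0.970
¬(β ⇒ γ) = 1 − 0.970 = 0.030
α ∧ ¬(β ⇒ γ) = min(0.190, 0.030) = 0.030
γ ∧ α = min(0.203, 0.190) = 0.190
¬(γ ∧ α) = 1 − 0.190 = 0.810
¬(γ ∧ α) ∧ α = min(0.810, 0.190) = 0.190
(α ∧ ¬(β ⇒ γ)) ∧ (¬(γ ∧ α) ∧ α) = min(0.030, 0.190) = 0.030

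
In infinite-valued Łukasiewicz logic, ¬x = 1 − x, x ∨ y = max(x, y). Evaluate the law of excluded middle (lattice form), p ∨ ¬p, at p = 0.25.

¬p = 1 − 0.25 = 0.75
p ∨ ¬p = max(0.25, 0.75) = 0.75
(The value 0.75 < 1 shows this instance is not satisfied; not a Ł∞-tautology — its value is max(a, 1−a).)

0.75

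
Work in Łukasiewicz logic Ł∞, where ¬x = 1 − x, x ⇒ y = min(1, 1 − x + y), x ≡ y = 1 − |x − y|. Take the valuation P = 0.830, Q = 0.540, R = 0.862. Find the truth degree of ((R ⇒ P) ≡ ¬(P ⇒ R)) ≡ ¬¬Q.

R ⇒ P = min(1, 1 − 0.862 + 0.830) = min(1, 0.968) = 0.968
P ⇒ R = min(1, 1 − 0.830 + 0.862) = min(1, 1.032) = 1.000
¬(P ⇒ R) = 1 − 1.000 = 0.000
(R ⇒ P) ≡ ¬(P ⇒ R) = 1 − |0.968 − 0.000| = 1 − 0.968 = 0.032
¬Q = 1 − 0.540 = 0.460
¬¬Q = 1 − 0.460 = 0.540
((R ⇒ P) ≡ ¬(P ⇒ R)) ≡ ¬¬Q = 1 − |0.032 − 0.540| = 1 − 0.508 = 0.492

0.492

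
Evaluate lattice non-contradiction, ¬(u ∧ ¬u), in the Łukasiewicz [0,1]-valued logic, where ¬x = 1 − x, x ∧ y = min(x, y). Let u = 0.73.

¬u = 1 − 0.73 = 0.27
u ∧ ¬u = min(0.73, 0.27) = 0.27
¬(u ∧ ¬u) = 1 − 0.27 = 0.73
(The value 0.73 < 1 shows this instance is not satisfied; not a Ł∞-tautology — its value is 1 − min(a, 1−a).)

0.73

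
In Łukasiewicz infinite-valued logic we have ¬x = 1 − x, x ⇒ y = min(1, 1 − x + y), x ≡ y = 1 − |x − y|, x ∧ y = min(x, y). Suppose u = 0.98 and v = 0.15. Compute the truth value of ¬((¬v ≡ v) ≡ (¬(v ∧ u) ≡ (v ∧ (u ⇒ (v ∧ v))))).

¬v = 1 − 0.15 = 0.85
¬v ≡ v = 1 − |0.85 − 0.15| = 1 − 0.70 = 0.30
v ∧ u = min(0.15, 0.98) = 0.15
¬(v ∧ u) = 1 − 0.15 = 0.85
v ∧ v = min(0.15, 0.15) = 0.15
u ⇒ (v ∧ v) = min(1, 1 − 0.98 + 0.15) = min(1, 0.17) = 0.17
v ∧ (u ⇒ (v ∧ v)) = min(0.15, 0.17) = 0.15
¬(v ∧ u) ≡ (v ∧ (u ⇒ (v ∧ v))) = 1 − |0.85 − 0.15| = 1 − 0.70 = 0.30
(¬v ≡ v) ≡ (¬(v ∧ u) ≡ (v ∧ (u ⇒ (v ∧ v)))) = 1 − |0.30 − 0.30| = 1 − 0.00 = 1.00
¬((¬v ≡ v) ≡ (¬(v ∧ u) ≡ (v ∧ (u ⇒ (v ∧ v))))) = 1 − 1.00 = 0.00

0.00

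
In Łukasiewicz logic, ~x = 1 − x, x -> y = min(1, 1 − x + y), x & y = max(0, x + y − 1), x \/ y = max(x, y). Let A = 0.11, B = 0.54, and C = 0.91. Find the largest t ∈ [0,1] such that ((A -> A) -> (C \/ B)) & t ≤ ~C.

A -> A = min(1, 1 − 0.11 + 0.11) = min(1, 1.00) = 1.00
C \/ B = max(0.91, 0.54) = 0.91
(A -> A) -> (C \/ B) = min(1, 1 − 1.00 + 0.91) = min(1, 0.91) = 0.91
So the left factor is (A -> A) -> (C \/ B) = 0.91.
~C = 1 − 0.91 = 0.09
So the right-hand bound is ~C = 0.09.
The residuum of the Łukasiewicz t-norm gives the supremum: min(1, 1 − 0.91 + 0.09).
1 − 0.91 + 0.09 = 0.18, so t = min(1, 0.18) = 0.18.
Check: 0.91 & 0.18 = max(0, 0.09) = 0.09 ≤ 0.09.

0.18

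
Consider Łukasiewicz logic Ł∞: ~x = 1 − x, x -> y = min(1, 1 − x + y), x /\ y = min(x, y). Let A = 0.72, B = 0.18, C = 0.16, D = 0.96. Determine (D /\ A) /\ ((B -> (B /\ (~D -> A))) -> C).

D /\ A = min(0.96, 0.72) = 0.72
~D = 1 − 0.96 = 0.04
~D -> A = min(1, 1 − 0.04 + 0.72) = min(1, 1.68) = 1.00
B /\ (~D -> A) = min(0.18, 1.00) = 0.18
B -> (B /\ (~D -> A)) = min(1, 1 − 0.18 + 0.18) = min(1, 1.00) = 1.00
(B -> (B /\ (~D -> A))) -> C = min(1, 1 − 1.00 + 0.16) = min(1, 0.16) = 0.16
(D /\ A) /\ ((B -> (B /\ (~D -> A))) -> C) = min(0.72, 0.16) = 0.16

0.16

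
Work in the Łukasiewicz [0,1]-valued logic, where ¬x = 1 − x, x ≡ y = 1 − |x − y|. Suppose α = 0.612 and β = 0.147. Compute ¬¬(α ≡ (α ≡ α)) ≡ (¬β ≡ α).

α ≡ α = 1 − |0.612 − 0.612| = 1 − 0.000 = 1.000
α ≡ (α ≡ α) = 1 − |0.612 − 1.000| = 1 − 0.388 = 0.612
¬(α ≡ (α ≡ α)) = 1 − 0.612 = 0.388
¬¬(α ≡ (α ≡ α)) = 1 − 0.388 = 0.612
¬β = 1 − 0.147 = 0.853
¬β ≡ α = 1 − |0.853 − 0.612| = 1 − 0.241 = 0.759
¬¬(α ≡ (α ≡ α)) ≡ (¬β ≡ α) = 1 − |0.612 − 0.759| = 1 − 0.147 = 0.853

0.853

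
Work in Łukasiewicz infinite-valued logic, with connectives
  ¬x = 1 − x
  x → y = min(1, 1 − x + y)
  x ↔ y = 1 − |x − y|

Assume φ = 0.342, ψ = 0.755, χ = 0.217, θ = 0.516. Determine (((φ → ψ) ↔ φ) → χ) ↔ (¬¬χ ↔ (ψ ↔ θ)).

φ → ψ = min(1, 1 − 0.342 + 0.755) = min(1, 1.413) = 1.000
(φ → ψ) ↔ φ = 1 − |1.000 − 0.342| = 1 − 0.658 = 0.342
((φ → ψ) ↔ φ) → χ = min(1, 1 − 0.342 + 0.217) = min(1, 0.875) = 0.875
¬χ = 1 − 0.217 = 0.783
¬¬χ = 1 − 0.783 = 0.217
ψ ↔ θ = 1 − |0.755 − 0.516| = 1 − 0.239 = 0.761
¬¬χ ↔ (ψ ↔ θ) = 1 − |0.217 − 0.761| = 1 − 0.544 = 0.456
(((φ → ψ) ↔ φ) → χ) ↔ (¬¬χ ↔ (ψ ↔ θ)) = 1 − |0.875 − 0.456| = 1 − 0.419 = 0.581

0.581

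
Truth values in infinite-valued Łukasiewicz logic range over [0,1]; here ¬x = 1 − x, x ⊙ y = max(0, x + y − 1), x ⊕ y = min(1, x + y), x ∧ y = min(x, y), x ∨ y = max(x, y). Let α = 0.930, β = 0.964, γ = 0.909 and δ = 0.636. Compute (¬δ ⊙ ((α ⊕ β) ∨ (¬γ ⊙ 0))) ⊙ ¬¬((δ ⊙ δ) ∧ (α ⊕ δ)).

¬δ = 1 − 0.636 = 0.364
α ⊕ β = min(1, 0.930 + 0.964) = min(1, 1.894) = 1.000
¬γ = 1 − 0.909 = 0.091
¬γ ⊙ 0 = max(0, 0.091 + 0.000 − 1) = max(0, -0.909) = 0.000
(α ⊕ β) ∨ (¬γ ⊙ 0) = max(1.000, 0.000) = 1.000
¬δ ⊙ ((α ⊕ β) ∨ (¬γ ⊙ 0)) = max(0, 0.364 + 1.000 − 1) = max(0, 0.364) = 0.364
δ ⊙ δ = max(0, 0.636 + 0.636 − 1) = max(0, 0.272) = 0.272
α ⊕ δ = min(1, 0.930 + 0.636) = min(1, 1.566) = 1.000
(δ ⊙ δ) ∧ (α ⊕ δ) = min(0.272, 1.000) = 0.272
¬((δ ⊙ δ) ∧ (α ⊕ δ)) = 1 − 0.272 = 0.728
¬¬((δ ⊙ δ) ∧ (α ⊕ δ)) = 1 − 0.728 = 0.272
(¬δ ⊙ ((α ⊕ β) ∨ (¬γ ⊙ 0))) ⊙ ¬¬((δ ⊙ δ) ∧ (α ⊕ δ)) = max(0, 0.364 + 0.272 − 1) = max(0, -0.364) = 0.000

0.000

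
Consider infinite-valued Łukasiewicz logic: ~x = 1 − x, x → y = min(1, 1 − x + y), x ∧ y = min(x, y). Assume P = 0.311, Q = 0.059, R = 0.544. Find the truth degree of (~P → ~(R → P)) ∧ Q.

~P = 1 − 0.311 = 0.689
R → P = min(1, 1 − 0.544 + 0.311) = min(1, 0.767) = 0.767
~(R → P) = 1 − 0.767 = 0.233
~P → ~(R → P) = min(1, 1 − 0.689 + 0.233) = min(1, 0.544) = 0.544
(~P → ~(R → P)) ∧ Q = min(0.544, 0.059) = 0.059

0.059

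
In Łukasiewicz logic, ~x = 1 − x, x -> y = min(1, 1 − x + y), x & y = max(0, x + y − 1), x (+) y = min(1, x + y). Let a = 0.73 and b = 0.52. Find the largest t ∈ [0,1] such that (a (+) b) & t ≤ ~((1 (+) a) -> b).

a (+) b = min(1, 0.73 + 0.52) = min(1, 1.25) = 1.00
So the left factor is a (+) b = 1.00.
1 (+) a = min(1, 1.00 + 0.73) = min(1, 1.73) = 1.00
(1 (+) a) -> b = min(1, 1 − 1.00 + 0.52) = min(1, 0.52) = 0.52
~((1 (+) a) -> b) = 1 − 0.52 = 0.48
So the right-hand bound is ~((1 (+) a) -> b) = 0.48.
The residuum of the Łukasiewicz t-norm gives the supremum: min(1, 1 − 1.00 + 0.48).
1 − 1.00 + 0.48 = 0.48, so t = min(1, 0.48) = 0.48.
Check: 1.00 & 0.48 = max(0, 0.48) = 0.48 ≤ 0.48.

0.48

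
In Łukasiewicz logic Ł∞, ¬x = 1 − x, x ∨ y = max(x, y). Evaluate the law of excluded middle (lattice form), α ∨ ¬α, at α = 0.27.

0.73

¬α = 1 − 0.27 = 0.73
α ∨ ¬α = max(0.27, 0.73) = 0.73
(The value 0.73 < 1 shows this instance is not satisfied; not a Ł∞-tautology — its value is max(a, 1−a).)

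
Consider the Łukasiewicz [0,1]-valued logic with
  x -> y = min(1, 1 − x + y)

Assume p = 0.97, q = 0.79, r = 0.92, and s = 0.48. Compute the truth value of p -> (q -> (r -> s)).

r -> s = min(1, 1 − 0.92 + 0.48) = min(1, 0.56) = 0.56
q -> (r -> s) = min(1, 1 − 0.79 + 0.56) = min(1, 0.77) = 0.77
p -> (q -> (r -> s)) = min(1, 1 − 0.97 + 0.77) = min(1, 0.80) = 0.80

0.80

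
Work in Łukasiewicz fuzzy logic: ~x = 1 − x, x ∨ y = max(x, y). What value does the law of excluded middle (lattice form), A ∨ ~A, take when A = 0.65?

0.65

~A = 1 − 0.65 = 0.35
A ∨ ~A = max(0.65, 0.35) = 0.65
(The value 0.65 < 1 shows this instance is not satisfied; not a Ł∞-tautology — its value is max(a, 1−a).)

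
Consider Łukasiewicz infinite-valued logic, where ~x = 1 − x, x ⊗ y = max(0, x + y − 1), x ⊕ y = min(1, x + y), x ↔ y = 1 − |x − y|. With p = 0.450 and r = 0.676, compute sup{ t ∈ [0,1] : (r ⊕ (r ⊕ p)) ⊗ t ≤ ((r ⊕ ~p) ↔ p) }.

0.450

r ⊕ p = min(1, 0.676 + 0.450) = min(1, 1.126) = 1.000
r ⊕ (r ⊕ p) = min(1, 0.676 + 1.000) = min(1, 1.676) = 1.000
So the left factor is r ⊕ (r ⊕ p) = 1.000.
~p = 1 − 0.450 = 0.550
r ⊕ ~p = min(1, 0.676 + 0.550) = min(1, 1.226) = 1.000
(r ⊕ ~p) ↔ p = 1 − |1.000 − 0.450| = 1 − 0.550 = 0.450
So the right-hand bound is (r ⊕ ~p) ↔ p = 0.450.
The residuum of the Łukasiewicz t-norm gives the supremum: min(1, 1 − 1.000 + 0.450).
1 − 1.000 + 0.450 = 0.450, so t = min(1, 0.450) = 0.450.
Check: 1.000 ⊗ 0.450 = max(0, 0.450) = 0.450 ≤ 0.450.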